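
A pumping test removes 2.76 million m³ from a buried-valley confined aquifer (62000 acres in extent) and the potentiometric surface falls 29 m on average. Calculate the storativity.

S ≈ 3.8 × 10^-4

A = 62000 acres = 2.509 × 10^8 m²
ΔV = 2.76 million m³ = 2.76 × 10^6 m³
S = ΔV / (A × Δh) = 2.76 × 10^6 m³ / (2.509 × 10^8 m² × 29 m) = 3.793 × 10^-4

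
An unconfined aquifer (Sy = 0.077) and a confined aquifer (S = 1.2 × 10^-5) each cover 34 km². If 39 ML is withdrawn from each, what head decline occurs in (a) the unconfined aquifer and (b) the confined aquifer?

A = 34 km² = 3.4 × 10^7 m²
ΔV = 39 ML = 39000 m³
Unconfined: Δh_u = ΔV/(Sy·A) = 39000/(0.077 × 3.4 × 10^7) = 0.0149 m
Confined: Δh_c = ΔV/(S·A) = 39000/(1.2 × 10^-5 × 3.4 × 10^7) = 95.59 m

Δh_u ≈ 0.0149 m; Δh_c ≈ 95.6 m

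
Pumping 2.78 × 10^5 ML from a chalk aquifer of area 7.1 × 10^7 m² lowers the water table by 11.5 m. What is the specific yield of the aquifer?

ΔV = 2.78 × 10^5 ML = 2.78 × 10^8 m³
Sy = ΔV / (A × Δh) = 2.78 × 10^8 m³ / (7.1 × 10^7 m² × 11.5 m) = 0.3405

Sy ≈ 0.34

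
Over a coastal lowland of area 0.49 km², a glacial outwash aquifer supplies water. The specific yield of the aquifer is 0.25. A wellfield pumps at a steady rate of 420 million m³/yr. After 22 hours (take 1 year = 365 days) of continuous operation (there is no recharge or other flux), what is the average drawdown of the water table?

A = 0.49 km² = 4.9 × 10^5 m²
Q = 420 million m³/yr = 1.151 × 10^6 m³/d
t = 22 hours = 0.9167 d
ΔV = Q × t = 1.151 × 10^6 m³/d × 0.9167 d = 1.055 × 10^6 m³
Δh = ΔV / (Sy × A) = 1.055 × 10^6 / (0.25 × 4.9 × 10^5) = 8.611 m

Δh ≈ 8.61 m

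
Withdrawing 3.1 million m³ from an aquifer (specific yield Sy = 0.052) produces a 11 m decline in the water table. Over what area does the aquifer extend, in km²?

ΔV = 3.1 million m³ = 3.1 × 10^6 m³
A = ΔV / (Sy × Δh) = 3.1 × 10^6 / (0.052 × 11) = 5.42 × 10^6 m²
A = 5.42 × 10^6 m² = 5.42 km²

A ≈ 5.42 km²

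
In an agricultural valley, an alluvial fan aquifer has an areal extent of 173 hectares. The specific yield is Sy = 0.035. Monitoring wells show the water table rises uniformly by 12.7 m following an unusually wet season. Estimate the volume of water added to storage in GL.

ΔV ≈ 0.769 GL

A = 173 hectares = 1.73 × 10^6 m²
ΔV = Sy × A × Δh = 0.035 × 1.73 × 10^6 m² × 12.7 m = 7.69 × 10^5 m³
ΔV = 7.69 × 10^5 m³ = 0.769 GL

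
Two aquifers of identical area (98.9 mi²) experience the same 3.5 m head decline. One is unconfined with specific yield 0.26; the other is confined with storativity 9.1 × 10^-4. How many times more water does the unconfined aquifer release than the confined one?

A = 98.9 mi² = 2.561 × 10^8 m²
Unconfined: ΔV_u = Sy × A × Δh = 0.26 × 2.561 × 10^8 × 3.5 = 2.331 × 10^8 m³
Confined: ΔV_c = S × A × Δh = 9.1 × 10^-4 × 2.561 × 10^8 × 3.5 = 8.158 × 10^5 m³
Ratio = ΔV_u / ΔV_c = Sy / S = 0.26 / 9.1 × 10^-4 = 285.7

ΔV_u / ΔV_c ≈ 286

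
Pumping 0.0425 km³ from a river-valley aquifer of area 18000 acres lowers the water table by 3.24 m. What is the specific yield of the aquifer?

Sy ≈ 0.18

A = 18000 acres = 7.284 × 10^7 m²
ΔV = 0.0425 km³ = 4.25 × 10^7 m³
Sy = ΔV / (A × Δh) = 4.25 × 10^7 m³ / (7.284 × 10^7 m² × 3.24 m) = 0.1801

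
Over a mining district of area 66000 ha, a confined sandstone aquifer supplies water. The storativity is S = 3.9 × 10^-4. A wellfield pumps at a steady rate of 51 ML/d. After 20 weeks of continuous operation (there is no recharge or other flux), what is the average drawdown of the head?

Δh ≈ 27.7 m

A = 66000 ha = 6.6 × 10^8 m²
Q = 51 ML/d = 51000 m³/d
t = 20 weeks = 140 d
ΔV = Q × t = 51000 m³/d × 140 d = 7.14 × 10^6 m³
Δh = ΔV / (S × A) = 7.14 × 10^6 / (3.9 × 10^-4 × 6.6 × 10^8) = 27.74 m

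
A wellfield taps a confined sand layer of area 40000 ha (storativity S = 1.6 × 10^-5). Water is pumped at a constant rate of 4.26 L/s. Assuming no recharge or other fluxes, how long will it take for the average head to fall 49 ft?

A = 40000 ha = 4 × 10^8 m²
Δh = 49 ft = 14.94 m
ΔV = S × A × Δh = 1.6 × 10^-5 × 4 × 10^8 × 14.94 = 95590 m³
Q = 4.26 L/s = 368.1 m³/d
t = ΔV / Q = 95590 m³ / 368.1 m³/d = 259.7 d

t ≈ 260 days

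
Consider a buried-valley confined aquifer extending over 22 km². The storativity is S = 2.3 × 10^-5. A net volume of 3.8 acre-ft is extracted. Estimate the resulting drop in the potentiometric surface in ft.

Δh ≈ 30.4 ft

A = 22 km² = 2.2 × 10^7 m²
ΔV = 3.8 acre-ft = 4687 m³
Δh = ΔV / (S × A) = 4687 m³ / (2.3 × 10^-5 × 2.2 × 10^7 m²) = 9.263 m
Δh = 9.263 m = 30.39 ft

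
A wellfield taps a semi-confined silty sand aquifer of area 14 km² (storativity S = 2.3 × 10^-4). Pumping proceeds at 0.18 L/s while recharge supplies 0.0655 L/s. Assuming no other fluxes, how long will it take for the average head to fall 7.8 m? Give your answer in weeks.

A = 14 km² = 1.4 × 10^7 m²
ΔV = S × A × Δh = 2.3 × 10^-4 × 1.4 × 10^7 × 7.8 = 25120 m³
Net withdrawal = 0.18 − 0.0655 = 0.1145 L/s = 9.893 m³/d
t = ΔV / Q = 25120 m³ / 9.893 m³/d = 2539 d
t = 2539 d ≈ 362.7 weeks

t ≈ 363 weeks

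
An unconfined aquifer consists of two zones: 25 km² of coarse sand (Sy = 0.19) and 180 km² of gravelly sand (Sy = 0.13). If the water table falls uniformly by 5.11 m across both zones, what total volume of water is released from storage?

ΔV ≈ 1.44 × 10^8 m³

A₁ = 25 km² = 2.5 × 10^7 m²; A₂ = 180 km² = 1.8 × 10^8 m²
ΔV₁ = 0.19 × 2.5 × 10^7 × 5.11 = 2.427 × 10^7 m³
ΔV₂ = 0.13 × 1.8 × 10^8 × 5.11 = 1.196 × 10^8 m³
ΔV = ΔV₁ + ΔV₂ = 1.438 × 10^8 m³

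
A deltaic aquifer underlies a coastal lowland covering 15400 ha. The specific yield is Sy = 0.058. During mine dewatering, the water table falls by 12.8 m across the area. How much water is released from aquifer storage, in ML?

ΔV ≈ 1.14 × 10^5 ML

A = 15400 ha = 1.54 × 10^8 m²
ΔV = Sy × A × Δh = 0.058 × 1.54 × 10^8 m² × 12.8 m = 1.143 × 10^8 m³
ΔV = 1.143 × 10^8 m³ = 1.143 × 10^5 ML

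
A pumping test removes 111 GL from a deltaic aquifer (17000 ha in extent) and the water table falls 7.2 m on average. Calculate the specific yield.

Sy ≈ 0.091

A = 17000 ha = 1.7 × 10^8 m²
ΔV = 111 GL = 1.11 × 10^8 m³
Sy = ΔV / (A × Δh) = 1.11 × 10^8 m³ / (1.7 × 10^8 m² × 7.2 m) = 0.09069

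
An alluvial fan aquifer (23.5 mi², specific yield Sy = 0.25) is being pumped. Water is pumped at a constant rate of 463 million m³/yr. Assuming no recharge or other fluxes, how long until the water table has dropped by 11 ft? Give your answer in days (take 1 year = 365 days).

A = 23.5 mi² = 6.086 × 10^7 m²
Δh = 11 ft = 3.353 m
ΔV = Sy × A × Δh = 0.25 × 6.086 × 10^7 × 3.353 = 5.102 × 10^7 m³
Q = 463 million m³/yr = 1.268 × 10^6 m³/d
t = ΔV / Q = 5.102 × 10^7 m³ / 1.268 × 10^6 m³/d = 40.22 d

t ≈ 40.2 days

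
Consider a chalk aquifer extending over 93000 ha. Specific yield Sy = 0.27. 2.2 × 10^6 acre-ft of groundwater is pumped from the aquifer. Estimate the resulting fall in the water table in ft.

A = 93000 ha = 9.3 × 10^8 m²
ΔV = 2.2 × 10^6 acre-ft = 2.714 × 10^9 m³
Δh = ΔV / (Sy × A) = 2.714 × 10^9 m³ / (0.27 × 9.3 × 10^8 m²) = 10.81 m
Δh = 10.81 m = 35.46 ft

Δh ≈ 35.5 ft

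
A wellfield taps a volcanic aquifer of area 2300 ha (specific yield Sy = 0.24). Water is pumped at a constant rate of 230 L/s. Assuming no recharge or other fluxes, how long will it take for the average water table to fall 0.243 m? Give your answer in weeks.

A = 2300 ha = 2.3 × 10^7 m²
ΔV = Sy × A × Δh = 0.24 × 2.3 × 10^7 × 0.243 = 1.341 × 10^6 m³
Q = 230 L/s = 19870 m³/d
t = ΔV / Q = 1.341 × 10^6 m³ / 19870 m³/d = 67.5 d
t = 67.5 d ≈ 9.643 weeks

t ≈ 9.64 weeks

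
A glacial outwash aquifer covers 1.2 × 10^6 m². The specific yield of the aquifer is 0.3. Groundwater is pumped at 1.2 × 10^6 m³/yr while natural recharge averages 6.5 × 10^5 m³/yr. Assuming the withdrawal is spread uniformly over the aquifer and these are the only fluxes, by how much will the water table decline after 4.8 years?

Net abstraction = 1.2 × 10^6 − 6.5 × 10^5 = 5.5 × 10^5 m³/yr
Q_net = 5.5 × 10^5 m³/yr = 1507 m³/d
t = 4.8 years = 1752 d
ΔV = Q × t = 1507 m³/d × 1752 d = 2.64 × 10^6 m³
Δh = ΔV / (Sy × A) = 2.64 × 10^6 / (0.3 × 1.2 × 10^6) = 7.333 m

Δh ≈ 7.33 m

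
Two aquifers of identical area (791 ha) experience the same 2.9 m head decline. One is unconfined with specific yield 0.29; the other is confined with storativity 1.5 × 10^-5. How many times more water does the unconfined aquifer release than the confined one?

ΔV_u / ΔV_c ≈ 19300

A = 791 ha = 7.91 × 10^6 m²
Unconfined: ΔV_u = Sy × A × Δh = 0.29 × 7.91 × 10^6 × 2.9 = 6.652 × 10^6 m³
Confined: ΔV_c = S × A × Δh = 1.5 × 10^-5 × 7.91 × 10^6 × 2.9 = 344.1 m³
Ratio = ΔV_u / ΔV_c = Sy / S = 0.29 / 1.5 × 10^-5 = 19330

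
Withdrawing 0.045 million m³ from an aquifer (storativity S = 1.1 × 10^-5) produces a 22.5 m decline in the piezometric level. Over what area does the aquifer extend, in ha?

A ≈ 18200 ha

ΔV = 0.045 million m³ = 45000 m³
A = ΔV / (S × Δh) = 45000 / (1.1 × 10^-5 × 22.5) = 1.818 × 10^8 m²
A = 1.818 × 10^8 m² = 18180 ha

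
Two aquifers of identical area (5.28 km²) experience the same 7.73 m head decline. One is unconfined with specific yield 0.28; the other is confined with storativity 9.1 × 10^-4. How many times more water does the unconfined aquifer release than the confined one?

A = 5.28 km² = 5.28 × 10^6 m²
Unconfined: ΔV_u = Sy × A × Δh = 0.28 × 5.28 × 10^6 × 7.73 = 1.143 × 10^7 m³
Confined: ΔV_c = S × A × Δh = 9.1 × 10^-4 × 5.28 × 10^6 × 7.73 = 37140 m³
Ratio = ΔV_u / ΔV_c = Sy / S = 0.28 / 9.1 × 10^-4 = 307.7

ΔV_u / ΔV_c ≈ 308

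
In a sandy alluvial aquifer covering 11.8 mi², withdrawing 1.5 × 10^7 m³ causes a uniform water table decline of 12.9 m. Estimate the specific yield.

Sy ≈ 0.038

A = 11.8 mi² = 3.056 × 10^7 m²
Sy = ΔV / (A × Δh) = 1.5 × 10^7 m³ / (3.056 × 10^7 m² × 12.9 m) = 0.03805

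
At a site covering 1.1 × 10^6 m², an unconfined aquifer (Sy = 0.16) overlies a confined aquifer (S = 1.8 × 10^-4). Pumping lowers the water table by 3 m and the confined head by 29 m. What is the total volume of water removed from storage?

ΔV ≈ 5.34 × 10^5 m³

Unconfined: ΔV_u = Sy × A × Δh_u = 0.16 × 1.1 × 10^6 × 3 = 5.28 × 10^5 m³
Confined: ΔV_c = S × A × Δh_c = 1.8 × 10^-4 × 1.1 × 10^6 × 29 = 5742 m³
Total ΔV = 5.28 × 10^5 + 5742 = 5.337 × 10^5 m³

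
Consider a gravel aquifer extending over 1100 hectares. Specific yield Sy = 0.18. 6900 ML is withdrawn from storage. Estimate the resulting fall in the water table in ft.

Δh ≈ 11.4 ft

A = 1100 hectares = 1.1 × 10^7 m²
ΔV = 6900 ML = 6.9 × 10^6 m³
Δh = ΔV / (Sy × A) = 6.9 × 10^6 m³ / (0.18 × 1.1 × 10^7 m²) = 3.485 m
Δh = 3.485 m = 11.43 ft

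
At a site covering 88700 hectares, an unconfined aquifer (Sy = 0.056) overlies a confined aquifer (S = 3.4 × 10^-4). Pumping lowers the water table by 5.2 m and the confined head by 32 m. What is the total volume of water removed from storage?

ΔV ≈ 2.68 × 10^8 m³

A = 88700 hectares = 8.87 × 10^8 m²
Unconfined: ΔV_u = Sy × A × Δh_u = 0.056 × 8.87 × 10^8 × 5.2 = 2.583 × 10^8 m³
Confined: ΔV_c = S × A × Δh_c = 3.4 × 10^-4 × 8.87 × 10^8 × 32 = 9.651 × 10^6 m³
Total ΔV = 2.583 × 10^8 + 9.651 × 10^6 = 2.679 × 10^8 m³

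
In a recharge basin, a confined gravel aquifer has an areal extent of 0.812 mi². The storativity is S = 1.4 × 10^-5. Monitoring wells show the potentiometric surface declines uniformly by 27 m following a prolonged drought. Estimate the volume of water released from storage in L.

ΔV ≈ 7.95 × 10^5 L

A = 0.812 mi² = 2.103 × 10^6 m²
ΔV = S × A × Δh = 1.4 × 10^-5 × 2.103 × 10^6 m² × 27 m = 795 m³
ΔV = 795 m³ = 7.95 × 10^5 L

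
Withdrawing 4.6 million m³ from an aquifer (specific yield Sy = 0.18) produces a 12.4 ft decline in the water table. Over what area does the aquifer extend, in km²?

A ≈ 6.76 km²

Δh = 12.4 ft = 3.78 m
ΔV = 4.6 million m³ = 4.6 × 10^6 m³
A = ΔV / (Sy × Δh) = 4.6 × 10^6 / (0.18 × 3.78) = 6.762 × 10^6 m²
A = 6.762 × 10^6 m² = 6.762 km²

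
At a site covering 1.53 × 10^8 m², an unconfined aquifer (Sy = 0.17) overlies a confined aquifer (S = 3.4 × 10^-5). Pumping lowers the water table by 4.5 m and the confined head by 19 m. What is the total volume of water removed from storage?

Unconfined: ΔV_u = Sy × A × Δh_u = 0.17 × 1.53 × 10^8 × 4.5 = 1.17 × 10^8 m³
Confined: ΔV_c = S × A × Δh_c = 3.4 × 10^-5 × 1.53 × 10^8 × 19 = 98840 m³
Total ΔV = 1.17 × 10^8 + 98840 = 1.171 × 10^8 m³

ΔV ≈ 1.17 × 10^8 m³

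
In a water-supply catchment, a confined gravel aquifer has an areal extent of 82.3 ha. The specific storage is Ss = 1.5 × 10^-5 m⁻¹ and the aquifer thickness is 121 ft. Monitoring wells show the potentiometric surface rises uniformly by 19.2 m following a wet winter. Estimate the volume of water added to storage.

b = 121 ft = 36.88 m
S = Ss × b = 1.5 × 10^-5 m⁻¹ × 36.88 m = 5.532 × 10^-4
A = 82.3 ha = 8.23 × 10^5 m²
ΔV = S × A × Δh = 5.532 × 10^-4 × 8.23 × 10^5 m² × 19.2 m = 8742 m³

ΔV ≈ 8740 m³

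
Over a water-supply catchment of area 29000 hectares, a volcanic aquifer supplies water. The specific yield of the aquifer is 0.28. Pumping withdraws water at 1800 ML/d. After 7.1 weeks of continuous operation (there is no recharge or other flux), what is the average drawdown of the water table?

Δh ≈ 1.1 m

A = 29000 hectares = 2.9 × 10^8 m²
Q = 1800 ML/d = 1.8 × 10^6 m³/d
t = 7.1 weeks = 49.7 d
ΔV = Q × t = 1.8 × 10^6 m³/d × 49.7 d = 8.946 × 10^7 m³
Δh = ΔV / (Sy × A) = 8.946 × 10^7 / (0.28 × 2.9 × 10^8) = 1.102 m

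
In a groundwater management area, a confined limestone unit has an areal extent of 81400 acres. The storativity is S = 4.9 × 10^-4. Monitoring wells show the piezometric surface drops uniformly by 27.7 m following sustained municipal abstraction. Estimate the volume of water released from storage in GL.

ΔV ≈ 4.47 GL

A = 81400 acres = 3.294 × 10^8 m²
ΔV = S × A × Δh = 4.9 × 10^-4 × 3.294 × 10^8 m² × 27.7 m = 4.471 × 10^6 m³
ΔV = 4.471 × 10^6 m³ = 4.471 GL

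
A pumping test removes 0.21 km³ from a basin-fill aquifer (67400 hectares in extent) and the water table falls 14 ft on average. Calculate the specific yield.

A = 67400 hectares = 6.74 × 10^8 m²
Δh = 14 ft = 4.267 m
ΔV = 0.21 km³ = 2.1 × 10^8 m³
Sy = ΔV / (A × Δh) = 2.1 × 10^8 m³ / (6.74 × 10^8 m² × 4.267 m) = 0.07302

Sy ≈ 0.073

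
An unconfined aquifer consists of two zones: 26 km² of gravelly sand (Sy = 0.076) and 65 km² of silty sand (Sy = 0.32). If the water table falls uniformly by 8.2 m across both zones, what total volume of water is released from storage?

A₁ = 26 km² = 2.6 × 10^7 m²; A₂ = 65 km² = 6.5 × 10^7 m²
ΔV₁ = 0.076 × 2.6 × 10^7 × 8.2 = 1.62 × 10^7 m³
ΔV₂ = 0.32 × 6.5 × 10^7 × 8.2 = 1.706 × 10^8 m³
ΔV = ΔV₁ + ΔV₂ = 1.868 × 10^8 m³

ΔV ≈ 1.87 × 10^8 m³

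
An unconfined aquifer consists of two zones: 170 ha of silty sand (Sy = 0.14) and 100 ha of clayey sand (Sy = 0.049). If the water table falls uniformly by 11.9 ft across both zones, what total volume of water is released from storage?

A₁ = 170 ha = 1.7 × 10^6 m²; A₂ = 100 ha = 1 × 10^6 m²
Δh = 11.9 ft = 3.627 m
ΔV₁ = 0.14 × 1.7 × 10^6 × 3.627 = 8.633 × 10^5 m³
ΔV₂ = 0.049 × 1 × 10^6 × 3.627 = 1.777 × 10^5 m³
ΔV = ΔV₁ + ΔV₂ = 1.041 × 10^6 m³

ΔV ≈ 1.04 × 10^6 m³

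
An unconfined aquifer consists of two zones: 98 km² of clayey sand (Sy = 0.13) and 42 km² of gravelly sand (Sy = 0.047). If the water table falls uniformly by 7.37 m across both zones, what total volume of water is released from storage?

ΔV ≈ 1.08 × 10^8 m³

A₁ = 98 km² = 9.8 × 10^7 m²; A₂ = 42 km² = 4.2 × 10^7 m²
ΔV₁ = 0.13 × 9.8 × 10^7 × 7.37 = 9.389 × 10^7 m³
ΔV₂ = 0.047 × 4.2 × 10^7 × 7.37 = 1.455 × 10^7 m³
ΔV = ΔV₁ + ΔV₂ = 1.084 × 10^8 m³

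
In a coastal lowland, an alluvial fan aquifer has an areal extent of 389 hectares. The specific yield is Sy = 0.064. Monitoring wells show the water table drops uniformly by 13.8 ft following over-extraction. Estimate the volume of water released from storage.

A = 389 hectares = 3.89 × 10^6 m²
Δh = 13.8 ft = 4.206 m
ΔV = Sy × A × Δh = 0.064 × 3.89 × 10^6 m² × 4.206 m = 1.047 × 10^6 m³

ΔV ≈ 1.05 × 10^6 m³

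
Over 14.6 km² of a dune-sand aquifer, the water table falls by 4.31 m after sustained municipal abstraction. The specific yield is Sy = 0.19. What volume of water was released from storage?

A = 14.6 km² = 1.46 × 10^7 m²
ΔV = Sy × A × Δh = 0.19 × 1.46 × 10^7 m² × 4.31 m = 1.196 × 10^7 m³

ΔV ≈ 1.2 × 10^7 m³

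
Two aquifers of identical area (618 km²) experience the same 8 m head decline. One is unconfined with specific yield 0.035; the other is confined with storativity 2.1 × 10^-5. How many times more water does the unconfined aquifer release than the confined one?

ΔV_u / ΔV_c ≈ 1670

A = 618 km² = 6.18 × 10^8 m²
Unconfined: ΔV_u = Sy × A × Δh = 0.035 × 6.18 × 10^8 × 8 = 1.73 × 10^8 m³
Confined: ΔV_c = S × A × Δh = 2.1 × 10^-5 × 6.18 × 10^8 × 8 = 1.038 × 10^5 m³
Ratio = ΔV_u / ΔV_c = Sy / S = 0.035 / 2.1 × 10^-5 = 1667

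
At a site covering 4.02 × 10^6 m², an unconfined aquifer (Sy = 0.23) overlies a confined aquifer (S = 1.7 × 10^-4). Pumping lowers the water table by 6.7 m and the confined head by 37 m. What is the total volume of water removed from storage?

Unconfined: ΔV_u = Sy × A × Δh_u = 0.23 × 4.02 × 10^6 × 6.7 = 6.195 × 10^6 m³
Confined: ΔV_c = S × A × Δh_c = 1.7 × 10^-4 × 4.02 × 10^6 × 37 = 25290 m³
Total ΔV = 6.195 × 10^6 + 25290 = 6.22 × 10^6 m³

ΔV ≈ 6.22 × 10^6 m³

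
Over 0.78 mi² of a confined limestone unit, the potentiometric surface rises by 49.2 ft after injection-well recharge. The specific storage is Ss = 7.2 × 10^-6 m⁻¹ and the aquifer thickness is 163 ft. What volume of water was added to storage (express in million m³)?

ΔV ≈ 0.0108 million m³

b = 163 ft = 49.68 m
S = Ss × b = 7.2 × 10^-6 m⁻¹ × 49.68 m = 3.577 × 10^-4
A = 0.78 mi² = 2.02 × 10^6 m²
Δh = 49.2 ft = 15 m
ΔV = S × A × Δh = 3.577 × 10^-4 × 2.02 × 10^6 m² × 15 m = 10840 m³
ΔV = 10840 m³ = 0.01084 million m³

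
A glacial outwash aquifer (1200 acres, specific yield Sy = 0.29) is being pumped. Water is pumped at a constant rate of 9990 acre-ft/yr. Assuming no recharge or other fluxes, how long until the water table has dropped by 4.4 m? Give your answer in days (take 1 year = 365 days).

A = 1200 acres = 4.856 × 10^6 m²
ΔV = Sy × A × Δh = 0.29 × 4.856 × 10^6 × 4.4 = 6.197 × 10^6 m³
Q = 9990 acre-ft/yr = 33760 m³/d
t = ΔV / Q = 6.197 × 10^6 m³ / 33760 m³/d = 183.5 d

t ≈ 184 days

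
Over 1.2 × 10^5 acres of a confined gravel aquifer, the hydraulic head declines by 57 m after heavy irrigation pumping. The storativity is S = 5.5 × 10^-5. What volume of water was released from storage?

ΔV ≈ 1.52 × 10^6 m³

A = 1.2 × 10^5 acres = 4.856 × 10^8 m²
ΔV = S × A × Δh = 5.5 × 10^-5 × 4.856 × 10^8 m² × 57 m = 1.522 × 10^6 m³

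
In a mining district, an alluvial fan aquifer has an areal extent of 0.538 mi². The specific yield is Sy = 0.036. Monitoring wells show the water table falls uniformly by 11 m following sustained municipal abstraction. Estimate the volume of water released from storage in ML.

ΔV ≈ 552 ML

A = 0.538 mi² = 1.393 × 10^6 m²
ΔV = Sy × A × Δh = 0.036 × 1.393 × 10^6 m² × 11 m = 5.518 × 10^5 m³
ΔV = 5.518 × 10^5 m³ = 551.8 ML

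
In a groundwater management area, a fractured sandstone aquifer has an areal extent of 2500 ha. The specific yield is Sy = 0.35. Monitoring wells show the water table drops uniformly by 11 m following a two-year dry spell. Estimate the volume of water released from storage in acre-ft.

A = 2500 ha = 2.5 × 10^7 m²
ΔV = Sy × A × Δh = 0.35 × 2.5 × 10^7 m² × 11 m = 9.625 × 10^7 m³
ΔV = 9.625 × 10^7 m³ = 78030 acre-ft

ΔV ≈ 78000 acre-ft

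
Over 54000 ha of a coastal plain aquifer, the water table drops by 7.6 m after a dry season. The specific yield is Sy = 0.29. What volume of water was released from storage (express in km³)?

ΔV ≈ 1.19 km³

A = 54000 ha = 5.4 × 10^8 m²
ΔV = Sy × A × Δh = 0.29 × 5.4 × 10^8 m² × 7.6 m = 1.19 × 10^9 m³
ΔV = 1.19 × 10^9 m³ = 1.19 km³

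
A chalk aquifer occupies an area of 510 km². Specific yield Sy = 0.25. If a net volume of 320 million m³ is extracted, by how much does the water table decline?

A = 510 km² = 5.1 × 10^8 m²
ΔV = 320 million m³ = 3.2 × 10^8 m³
Δh = ΔV / (Sy × A) = 3.2 × 10^8 m³ / (0.25 × 5.1 × 10^8 m²) = 2.51 m

Δh ≈ 2.51 m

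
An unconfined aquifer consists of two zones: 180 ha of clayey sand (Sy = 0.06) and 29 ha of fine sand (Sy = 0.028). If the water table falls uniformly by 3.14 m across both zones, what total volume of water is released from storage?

ΔV ≈ 3.65 × 10^5 m³

A₁ = 180 ha = 1.8 × 10^6 m²; A₂ = 29 ha = 2.9 × 10^5 m²
ΔV₁ = 0.06 × 1.8 × 10^6 × 3.14 = 3.391 × 10^5 m³
ΔV₂ = 0.028 × 2.9 × 10^5 × 3.14 = 25500 m³
ΔV = ΔV₁ + ΔV₂ = 3.646 × 10^5 m³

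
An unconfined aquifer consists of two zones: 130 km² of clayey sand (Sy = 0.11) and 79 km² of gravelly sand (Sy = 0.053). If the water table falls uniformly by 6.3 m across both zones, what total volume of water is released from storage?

A₁ = 130 km² = 1.3 × 10^8 m²; A₂ = 79 km² = 7.9 × 10^7 m²
ΔV₁ = 0.11 × 1.3 × 10^8 × 6.3 = 9.009 × 10^7 m³
ΔV₂ = 0.053 × 7.9 × 10^7 × 6.3 = 2.638 × 10^7 m³
ΔV = ΔV₁ + ΔV₂ = 1.165 × 10^8 m³

ΔV ≈ 1.16 × 10^8 m³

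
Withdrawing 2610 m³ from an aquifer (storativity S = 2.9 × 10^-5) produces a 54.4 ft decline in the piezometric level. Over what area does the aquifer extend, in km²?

Δh = 54.4 ft = 16.58 m
A = ΔV / (S × Δh) = 2610 / (2.9 × 10^-5 × 16.58) = 5.428 × 10^6 m²
A = 5.428 × 10^6 m² = 5.428 km²

A ≈ 5.43 km²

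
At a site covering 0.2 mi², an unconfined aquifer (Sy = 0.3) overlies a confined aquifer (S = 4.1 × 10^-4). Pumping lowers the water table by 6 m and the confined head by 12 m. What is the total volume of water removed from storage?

ΔV ≈ 9.35 × 10^5 m³

A = 0.2 mi² = 5.18 × 10^5 m²
Unconfined: ΔV_u = Sy × A × Δh_u = 0.3 × 5.18 × 10^5 × 6 = 9.324 × 10^5 m³
Confined: ΔV_c = S × A × Δh_c = 4.1 × 10^-4 × 5.18 × 10^5 × 12 = 2549 m³
Total ΔV = 9.324 × 10^5 + 2549 = 9.349 × 10^5 m³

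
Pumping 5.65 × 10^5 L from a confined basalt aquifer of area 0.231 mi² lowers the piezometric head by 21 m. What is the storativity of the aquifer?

A = 0.231 mi² = 5.983 × 10^5 m²
ΔV = 5.65 × 10^5 L = 565 m³
S = ΔV / (A × Δh) = 565 m³ / (5.983 × 10^5 m² × 21 m) = 4.497 × 10^-5

S ≈ 4.5 × 10^-5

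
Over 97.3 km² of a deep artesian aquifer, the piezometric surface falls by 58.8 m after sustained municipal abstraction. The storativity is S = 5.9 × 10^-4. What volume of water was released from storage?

ΔV ≈ 3.38 × 10^6 m³

A = 97.3 km² = 9.73 × 10^7 m²
ΔV = S × A × Δh = 5.9 × 10^-4 × 9.73 × 10^7 m² × 58.8 m = 3.376 × 10^6 m³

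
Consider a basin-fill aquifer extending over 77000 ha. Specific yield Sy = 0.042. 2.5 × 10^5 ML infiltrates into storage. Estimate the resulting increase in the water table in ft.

Δh ≈ 25.4 ft

A = 77000 ha = 7.7 × 10^8 m²
ΔV = 2.5 × 10^5 ML = 2.5 × 10^8 m³
Δh = ΔV / (Sy × A) = 2.5 × 10^8 m³ / (0.042 × 7.7 × 10^8 m²) = 7.73 m
Δh = 7.73 m = 25.36 ft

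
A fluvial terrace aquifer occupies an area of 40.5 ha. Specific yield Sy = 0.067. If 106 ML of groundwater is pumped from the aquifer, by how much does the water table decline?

Δh ≈ 3.91 m

A = 40.5 ha = 4.05 × 10^5 m²
ΔV = 106 ML = 1.06 × 10^5 m³
Δh = ΔV / (Sy × A) = 1.06 × 10^5 m³ / (0.067 × 4.05 × 10^5 m²) = 3.906 m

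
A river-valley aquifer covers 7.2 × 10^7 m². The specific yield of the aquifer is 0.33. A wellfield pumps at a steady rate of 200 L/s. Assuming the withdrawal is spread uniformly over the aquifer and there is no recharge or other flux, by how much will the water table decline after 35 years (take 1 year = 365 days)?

Q = 200 L/s = 17280 m³/d
t = 35 years = 12780 d
ΔV = Q × t = 17280 m³/d × 12780 d = 2.208 × 10^8 m³
Δh = ΔV / (Sy × A) = 2.208 × 10^8 / (0.33 × 7.2 × 10^7) = 9.291 m

Δh ≈ 9.29 m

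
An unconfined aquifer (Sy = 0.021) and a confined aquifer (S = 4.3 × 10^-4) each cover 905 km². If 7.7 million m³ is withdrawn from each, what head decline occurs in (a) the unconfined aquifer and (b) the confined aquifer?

Δh_u ≈ 0.405 m; Δh_c ≈ 19.8 m

A = 905 km² = 9.05 × 10^8 m²
ΔV = 7.7 million m³ = 7.7 × 10^6 m³
Unconfined: Δh_u = ΔV/(Sy·A) = 7.7 × 10^6/(0.021 × 9.05 × 10^8) = 0.4052 m
Confined: Δh_c = ΔV/(S·A) = 7.7 × 10^6/(4.3 × 10^-4 × 9.05 × 10^8) = 19.79 m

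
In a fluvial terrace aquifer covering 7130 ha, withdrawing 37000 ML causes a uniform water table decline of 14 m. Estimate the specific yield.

A = 7130 ha = 7.13 × 10^7 m²
ΔV = 37000 ML = 3.7 × 10^7 m³
Sy = ΔV / (A × Δh) = 3.7 × 10^7 m³ / (7.13 × 10^7 m² × 14 m) = 0.03707

Sy ≈ 0.037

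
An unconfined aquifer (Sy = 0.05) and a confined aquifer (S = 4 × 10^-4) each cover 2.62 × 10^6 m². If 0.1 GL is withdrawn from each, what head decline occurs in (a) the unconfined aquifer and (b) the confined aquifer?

ΔV = 0.1 GL = 1 × 10^5 m³
Unconfined: Δh_u = ΔV/(Sy·A) = 1 × 10^5/(0.05 × 2.62 × 10^6) = 0.7634 m
Confined: Δh_c = ΔV/(S·A) = 1 × 10^5/(4 × 10^-4 × 2.62 × 10^6) = 95.42 m

Δh_u ≈ 0.763 m; Δh_c ≈ 95.4 m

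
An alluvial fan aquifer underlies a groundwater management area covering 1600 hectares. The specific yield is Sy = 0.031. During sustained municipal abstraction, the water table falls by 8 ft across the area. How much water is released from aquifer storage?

ΔV ≈ 1.21 × 10^6 m³

A = 1600 hectares = 1.6 × 10^7 m²
Δh = 8 ft = 2.438 m
ΔV = Sy × A × Δh = 0.031 × 1.6 × 10^7 m² × 2.438 m = 1.209 × 10^6 m³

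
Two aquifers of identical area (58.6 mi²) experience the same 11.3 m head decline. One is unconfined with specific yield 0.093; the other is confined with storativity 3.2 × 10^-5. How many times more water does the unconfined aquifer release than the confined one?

ΔV_u / ΔV_c ≈ 2910

A = 58.6 mi² = 1.518 × 10^8 m²
Unconfined: ΔV_u = Sy × A × Δh = 0.093 × 1.518 × 10^8 × 11.3 = 1.595 × 10^8 m³
Confined: ΔV_c = S × A × Δh = 3.2 × 10^-5 × 1.518 × 10^8 × 11.3 = 54880 m³
Ratio = ΔV_u / ΔV_c = Sy / S = 0.093 / 3.2 × 10^-5 = 2906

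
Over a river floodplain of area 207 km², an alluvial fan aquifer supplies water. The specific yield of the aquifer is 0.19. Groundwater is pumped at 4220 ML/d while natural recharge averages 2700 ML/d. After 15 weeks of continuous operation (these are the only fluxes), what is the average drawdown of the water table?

Δh ≈ 4.06 m

A = 207 km² = 2.07 × 10^8 m²
Net abstraction = 4220 − 2700 = 1520 ML/d
Q_net = 1520 ML/d = 1.52 × 10^6 m³/d
t = 15 weeks = 105 d
ΔV = Q × t = 1.52 × 10^6 m³/d × 105 d = 1.596 × 10^8 m³
Δh = ΔV / (Sy × A) = 1.596 × 10^8 / (0.19 × 2.07 × 10^8) = 4.058 m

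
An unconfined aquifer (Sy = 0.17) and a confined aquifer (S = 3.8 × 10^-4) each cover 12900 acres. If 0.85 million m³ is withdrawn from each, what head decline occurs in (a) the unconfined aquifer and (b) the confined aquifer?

Δh_u ≈ 0.0958 m; Δh_c ≈ 42.8 m

A = 12900 acres = 5.22 × 10^7 m²
ΔV = 0.85 million m³ = 8.5 × 10^5 m³
Unconfined: Δh_u = ΔV/(Sy·A) = 8.5 × 10^5/(0.17 × 5.22 × 10^7) = 0.09578 m
Confined: Δh_c = ΔV/(S·A) = 8.5 × 10^5/(3.8 × 10^-4 × 5.22 × 10^7) = 42.85 m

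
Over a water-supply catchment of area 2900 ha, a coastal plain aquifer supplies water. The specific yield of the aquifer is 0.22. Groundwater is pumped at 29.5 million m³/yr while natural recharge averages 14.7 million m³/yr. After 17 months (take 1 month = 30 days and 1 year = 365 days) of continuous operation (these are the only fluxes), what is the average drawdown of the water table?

Δh ≈ 3.24 m

A = 2900 ha = 2.9 × 10^7 m²
Net abstraction = 29.5 − 14.7 = 14.8 million m³/yr
Q_net = 14.8 million m³/yr = 40550 m³/d
t = 17 months = 510 d
ΔV = Q × t = 40550 m³/d × 510 d = 2.068 × 10^7 m³
Δh = ΔV / (Sy × A) = 2.068 × 10^7 / (0.22 × 2.9 × 10^7) = 3.241 m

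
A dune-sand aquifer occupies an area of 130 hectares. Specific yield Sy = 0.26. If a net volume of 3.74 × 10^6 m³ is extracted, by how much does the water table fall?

A = 130 hectares = 1.3 × 10^6 m²
Δh = ΔV / (Sy × A) = 3.74 × 10^6 m³ / (0.26 × 1.3 × 10^6 m²) = 11.07 m

Δh ≈ 11.1 m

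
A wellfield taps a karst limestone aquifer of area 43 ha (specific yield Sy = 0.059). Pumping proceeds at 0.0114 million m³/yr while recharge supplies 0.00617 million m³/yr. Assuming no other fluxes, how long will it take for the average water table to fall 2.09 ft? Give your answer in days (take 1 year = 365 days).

A = 43 ha = 4.3 × 10^5 m²
Δh = 2.09 ft = 0.637 m
ΔV = Sy × A × Δh = 0.059 × 4.3 × 10^5 × 0.637 = 16160 m³
Net withdrawal = 0.0114 − 0.00617 = 0.00523 million m³/yr = 14.33 m³/d
t = ΔV / Q = 16160 m³ / 14.33 m³/d = 1128 d

t ≈ 1130 days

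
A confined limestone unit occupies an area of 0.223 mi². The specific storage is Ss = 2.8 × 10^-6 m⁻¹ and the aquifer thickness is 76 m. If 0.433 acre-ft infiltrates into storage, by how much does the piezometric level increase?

S = Ss × b = 2.8 × 10^-6 m⁻¹ × 76 m = 2.128 × 10^-4
A = 0.223 mi² = 5.776 × 10^5 m²
ΔV = 0.433 acre-ft = 534.1 m³
Δh = ΔV / (S × A) = 534.1 m³ / (2.128 × 10^-4 × 5.776 × 10^5 m²) = 4.346 m

Δh ≈ 4.35 m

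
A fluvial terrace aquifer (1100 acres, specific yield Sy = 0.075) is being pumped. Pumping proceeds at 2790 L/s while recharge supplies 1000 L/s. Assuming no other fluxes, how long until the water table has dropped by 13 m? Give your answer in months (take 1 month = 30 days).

A = 1100 acres = 4.452 × 10^6 m²
ΔV = Sy × A × Δh = 0.075 × 4.452 × 10^6 × 13 = 4.34 × 10^6 m³
Net withdrawal = 2790 − 1000 = 1790 L/s = 1.547 × 10^5 m³/d
t = ΔV / Q = 4.34 × 10^6 m³ / 1.547 × 10^5 m³/d = 28.06 d
t = 28.06 d ≈ 0.9355 months

t ≈ 0.935 months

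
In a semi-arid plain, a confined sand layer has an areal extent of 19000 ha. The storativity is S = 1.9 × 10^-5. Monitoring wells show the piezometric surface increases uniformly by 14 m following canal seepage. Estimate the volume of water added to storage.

ΔV ≈ 50500 m³

A = 19000 ha = 1.9 × 10^8 m²
ΔV = S × A × Δh = 1.9 × 10^-5 × 1.9 × 10^8 m² × 14 m = 50540 m³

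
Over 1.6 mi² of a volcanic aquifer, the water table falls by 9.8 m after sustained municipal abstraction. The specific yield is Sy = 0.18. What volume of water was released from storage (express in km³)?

A = 1.6 mi² = 4.144 × 10^6 m²
ΔV = Sy × A × Δh = 0.18 × 4.144 × 10^6 m² × 9.8 m = 7.31 × 10^6 m³
ΔV = 7.31 × 10^6 m³ = 0.00731 km³

ΔV ≈ 0.00731 km³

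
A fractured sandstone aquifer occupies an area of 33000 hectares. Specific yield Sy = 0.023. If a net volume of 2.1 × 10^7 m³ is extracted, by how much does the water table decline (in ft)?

Δh ≈ 9.08 ft

A = 33000 hectares = 3.3 × 10^8 m²
Δh = ΔV / (Sy × A) = 2.1 × 10^7 m³ / (0.023 × 3.3 × 10^8 m²) = 2.767 m
Δh = 2.767 m = 9.077 ft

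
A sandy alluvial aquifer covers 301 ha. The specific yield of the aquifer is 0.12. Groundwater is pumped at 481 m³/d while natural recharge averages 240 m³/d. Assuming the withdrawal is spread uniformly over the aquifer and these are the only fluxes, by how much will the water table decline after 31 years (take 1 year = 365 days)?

Δh ≈ 7.55 m

A = 301 ha = 3.01 × 10^6 m²
Net abstraction = 481 − 240 = 241 m³/d
t = 31 years = 11320 d
ΔV = Q × t = 241 m³/d × 11320 d = 2.727 × 10^6 m³
Δh = ΔV / (Sy × A) = 2.727 × 10^6 / (0.12 × 3.01 × 10^6) = 7.55 m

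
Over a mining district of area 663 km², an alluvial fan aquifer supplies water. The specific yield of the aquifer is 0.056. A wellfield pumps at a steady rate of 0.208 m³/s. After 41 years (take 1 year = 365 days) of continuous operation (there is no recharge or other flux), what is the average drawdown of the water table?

Δh ≈ 7.24 m

A = 663 km² = 6.63 × 10^8 m²
Q = 0.208 m³/s = 17970 m³/d
t = 41 years = 14960 d
ΔV = Q × t = 17970 m³/d × 14960 d = 2.689 × 10^8 m³
Δh = ΔV / (Sy × A) = 2.689 × 10^8 / (0.056 × 6.63 × 10^8) = 7.244 m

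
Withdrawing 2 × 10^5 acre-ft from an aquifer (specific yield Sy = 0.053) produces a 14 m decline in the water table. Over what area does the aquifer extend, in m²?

ΔV = 2 × 10^5 acre-ft = 2.467 × 10^8 m³
A = ΔV / (Sy × Δh) = 2.467 × 10^8 / (0.053 × 14) = 3.325 × 10^8 m²

A ≈ 3.32 × 10^8 m²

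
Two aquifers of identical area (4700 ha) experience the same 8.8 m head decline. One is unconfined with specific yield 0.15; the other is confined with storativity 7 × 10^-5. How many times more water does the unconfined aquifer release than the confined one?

A = 4700 ha = 4.7 × 10^7 m²
Unconfined: ΔV_u = Sy × A × Δh = 0.15 × 4.7 × 10^7 × 8.8 = 6.204 × 10^7 m³
Confined: ΔV_c = S × A × Δh = 7 × 10^-5 × 4.7 × 10^7 × 8.8 = 28950 m³
Ratio = ΔV_u / ΔV_c = Sy / S = 0.15 / 7 × 10^-5 = 2143

ΔV_u / ΔV_c ≈ 2140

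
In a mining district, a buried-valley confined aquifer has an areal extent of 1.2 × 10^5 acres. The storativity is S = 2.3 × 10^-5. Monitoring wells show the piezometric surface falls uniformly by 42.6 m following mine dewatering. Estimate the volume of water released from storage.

ΔV ≈ 4.76 × 10^5 m³

A = 1.2 × 10^5 acres = 4.856 × 10^8 m²
ΔV = S × A × Δh = 2.3 × 10^-5 × 4.856 × 10^8 m² × 42.6 m = 4.758 × 10^5 m³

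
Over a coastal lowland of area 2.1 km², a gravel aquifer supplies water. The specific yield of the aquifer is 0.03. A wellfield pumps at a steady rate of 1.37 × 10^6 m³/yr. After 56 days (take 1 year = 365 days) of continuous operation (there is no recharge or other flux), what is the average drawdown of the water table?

Δh ≈ 3.34 m

A = 2.1 km² = 2.1 × 10^6 m²
Q = 1.37 × 10^6 m³/yr = 3753 m³/d
ΔV = Q × t = 3753 m³/d × 56 d = 2.102 × 10^5 m³
Δh = ΔV / (Sy × A) = 2.102 × 10^5 / (0.03 × 2.1 × 10^6) = 3.336 m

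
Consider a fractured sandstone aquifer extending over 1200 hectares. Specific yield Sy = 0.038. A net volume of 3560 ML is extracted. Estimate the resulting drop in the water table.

Δh ≈ 7.81 m

A = 1200 hectares = 1.2 × 10^7 m²
ΔV = 3560 ML = 3.56 × 10^6 m³
Δh = ΔV / (Sy × A) = 3.56 × 10^6 m³ / (0.038 × 1.2 × 10^7 m²) = 7.807 m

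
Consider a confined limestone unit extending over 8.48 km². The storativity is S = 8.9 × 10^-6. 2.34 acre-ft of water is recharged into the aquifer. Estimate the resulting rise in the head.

A = 8.48 km² = 8.48 × 10^6 m²
ΔV = 2.34 acre-ft = 2886 m³
Δh = ΔV / (S × A) = 2886 m³ / (8.9 × 10^-6 × 8.48 × 10^6 m²) = 38.24 m

Δh ≈ 38.2 m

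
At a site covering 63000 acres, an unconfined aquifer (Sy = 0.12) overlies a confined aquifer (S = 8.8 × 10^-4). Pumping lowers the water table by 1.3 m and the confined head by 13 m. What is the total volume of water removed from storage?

ΔV ≈ 4.27 × 10^7 m³

A = 63000 acres = 2.55 × 10^8 m²
Unconfined: ΔV_u = Sy × A × Δh_u = 0.12 × 2.55 × 10^8 × 1.3 = 3.977 × 10^7 m³
Confined: ΔV_c = S × A × Δh_c = 8.8 × 10^-4 × 2.55 × 10^8 × 13 = 2.917 × 10^6 m³
Total ΔV = 3.977 × 10^7 + 2.917 × 10^6 = 4.269 × 10^7 m³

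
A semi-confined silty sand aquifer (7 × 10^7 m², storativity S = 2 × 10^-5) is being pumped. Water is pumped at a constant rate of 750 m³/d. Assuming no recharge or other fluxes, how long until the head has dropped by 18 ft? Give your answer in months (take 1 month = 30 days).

t ≈ 0.341 months

Δh = 18 ft = 5.486 m
ΔV = S × A × Δh = 2 × 10^-5 × 7 × 10^7 × 5.486 = 7681 m³
t = ΔV / Q = 7681 m³ / 750 m³/d = 10.24 d
t = 10.24 d ≈ 0.3414 months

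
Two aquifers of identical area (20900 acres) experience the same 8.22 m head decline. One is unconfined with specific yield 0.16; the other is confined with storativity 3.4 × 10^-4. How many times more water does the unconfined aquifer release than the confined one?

ΔV_u / ΔV_c ≈ 471

A = 20900 acres = 8.458 × 10^7 m²
Unconfined: ΔV_u = Sy × A × Δh = 0.16 × 8.458 × 10^7 × 8.22 = 1.112 × 10^8 m³
Confined: ΔV_c = S × A × Δh = 3.4 × 10^-4 × 8.458 × 10^7 × 8.22 = 2.364 × 10^5 m³
Ratio = ΔV_u / ΔV_c = Sy / S = 0.16 / 3.4 × 10^-4 = 470.6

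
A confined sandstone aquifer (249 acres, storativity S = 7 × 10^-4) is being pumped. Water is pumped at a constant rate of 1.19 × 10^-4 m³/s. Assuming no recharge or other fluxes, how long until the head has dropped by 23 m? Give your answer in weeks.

t ≈ 225 weeks

A = 249 acres = 1.008 × 10^6 m²
ΔV = S × A × Δh = 7 × 10^-4 × 1.008 × 10^6 × 23 = 16220 m³
Q = 1.19 × 10^-4 m³/s = 10.28 m³/d
t = ΔV / Q = 16220 m³ / 10.28 m³/d = 1578 d
t = 1578 d ≈ 225.4 weeks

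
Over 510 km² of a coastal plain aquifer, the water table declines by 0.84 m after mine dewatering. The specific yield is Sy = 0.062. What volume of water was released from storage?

A = 510 km² = 5.1 × 10^8 m²
ΔV = Sy × A × Δh = 0.062 × 5.1 × 10^8 m² × 0.84 m = 2.656 × 10^7 m³

ΔV ≈ 2.66 × 10^7 m³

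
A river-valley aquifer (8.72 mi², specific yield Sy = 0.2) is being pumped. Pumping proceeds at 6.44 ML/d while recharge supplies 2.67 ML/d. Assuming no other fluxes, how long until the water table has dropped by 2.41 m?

A = 8.72 mi² = 2.258 × 10^7 m²
ΔV = Sy × A × Δh = 0.2 × 2.258 × 10^7 × 2.41 = 1.089 × 10^7 m³
Net withdrawal = 6.44 − 2.67 = 3.77 ML/d = 3770 m³/d
t = ΔV / Q = 1.089 × 10^7 m³ / 3770 m³/d = 2887 d

t ≈ 2890 days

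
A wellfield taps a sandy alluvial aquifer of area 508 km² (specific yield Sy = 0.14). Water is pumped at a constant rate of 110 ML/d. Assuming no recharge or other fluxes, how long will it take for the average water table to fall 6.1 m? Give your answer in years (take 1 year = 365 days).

A = 508 km² = 5.08 × 10^8 m²
ΔV = Sy × A × Δh = 0.14 × 5.08 × 10^8 × 6.1 = 4.338 × 10^8 m³
Q = 110 ML/d = 1.1 × 10^5 m³/d
t = ΔV / Q = 4.338 × 10^8 m³ / 1.1 × 10^5 m³/d = 3944 d
t = 3944 d ≈ 10.81 years

t ≈ 10.8 years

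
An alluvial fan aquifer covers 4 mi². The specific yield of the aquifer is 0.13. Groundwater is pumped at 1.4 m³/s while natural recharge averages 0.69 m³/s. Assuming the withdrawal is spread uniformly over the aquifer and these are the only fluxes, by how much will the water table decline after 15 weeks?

A = 4 mi² = 1.036 × 10^7 m²
Net abstraction = 1.4 − 0.69 = 0.71 m³/s
Q_net = 0.71 m³/s = 61340 m³/d
t = 15 weeks = 105 d
ΔV = Q × t = 61340 m³/d × 105 d = 6.441 × 10^6 m³
Δh = ΔV / (Sy × A) = 6.441 × 10^6 / (0.13 × 1.036 × 10^7) = 4.783 m

Δh ≈ 4.78 m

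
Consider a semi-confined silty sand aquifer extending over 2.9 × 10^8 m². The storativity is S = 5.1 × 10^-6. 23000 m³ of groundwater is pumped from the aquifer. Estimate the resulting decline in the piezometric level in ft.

Δh ≈ 51 ft

Δh = ΔV / (S × A) = 23000 m³ / (5.1 × 10^-6 × 2.9 × 10^8 m²) = 15.55 m
Δh = 15.55 m = 51.02 ft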